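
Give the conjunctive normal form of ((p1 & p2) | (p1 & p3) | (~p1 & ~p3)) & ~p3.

((p1 & p2) | (p1 & p3) | (~p1 & ~p3)) & ~p3
≡ (p1 | p1 | ~p1) & (p1 | p1 | ~p3) & (p1 | p3 | ~p1) & (p1 | p3 | ~p3) & (p2 | p1 | ~p1) & (p2 | p1 | ~p3) & (p2 | p3 | ~p1) & (p2 | p3 | ~p3) & ~p3   (distribute | over &)
≡ (p2 | p3 | ~p1) & ~p3   (simplify)

(p2 | p3 | ~p1) & ~p3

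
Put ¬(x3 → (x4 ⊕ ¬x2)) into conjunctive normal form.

x3 ∧ (¬x4 ∨ ¬x2) ∧ (x2 ∨ x4)

¬(x3 → (x4 ⊕ ¬x2))
= ¬(¬x3 ∨ (x4 ⊕ ¬x2))   (eliminate →)
= ¬(¬x3 ∨ ((x4 ∨ ¬x2) ∧ ¬(x4 ∧ ¬x2)))   (expand ⊕)
= ¬¬x3 ∧ ¬((x4 ∨ ¬x2) ∧ ¬(x4 ∧ ¬x2))   (De Morgan)
= x3 ∧ ¬((x4 ∨ ¬x2) ∧ ¬(x4 ∧ ¬x2))   (double negation)
= x3 ∧ (¬(x4 ∨ ¬x2) ∨ ¬¬(x4 ∧ ¬x2))   (De Morgan)
= x3 ∧ ((¬x4 ∧ ¬¬x2) ∨ ¬¬(x4 ∧ ¬x2))   (De Morgan)
= x3 ∧ ((¬x4 ∧ x2) ∨ ¬¬(x4 ∧ ¬x2))   (double negation)
= x3 ∧ ((¬x4 ∧ x2) ∨ (x4 ∧ ¬x2))   (double negation)
= x3 ∧ (¬x4 ∨ x4) ∧ (¬x4 ∨ ¬x2) ∧ (x2 ∨ x4) ∧ (x2 ∨ ¬x2)   (distribute ∨ over ∧)
= x3 ∧ (¬x4 ∨ ¬x2) ∧ (x2 ∨ x4)   (simplify)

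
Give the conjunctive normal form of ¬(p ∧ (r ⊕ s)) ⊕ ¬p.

(¬p ∨ ¬r ∨ s) ∧ (¬p ∨ ¬s ∨ r) ∧ p

¬(p ∧ (r ⊕ s)) ⊕ ¬p
= (¬(p ∧ (r ⊕ s)) ∨ ¬p) ∧ ¬(¬(p ∧ (r ⊕ s)) ∧ ¬p)   (expand ⊕)
= (¬(p ∧ (r ∨ s) ∧ ¬(r ∧ s)) ∨ ¬p) ∧ ¬(¬(p ∧ (r ⊕ s)) ∧ ¬p)   (expand ⊕)
= (¬(p ∧ (r ∨ s) ∧ ¬(r ∧ s)) ∨ ¬p) ∧ ¬(¬(p ∧ (r ∨ s) ∧ ¬(r ∧ s)) ∧ ¬p)   (expand ⊕)
= (¬p ∨ ¬(r ∨ s) ∨ ¬¬(r ∧ s) ∨ ¬p) ∧ ¬(¬(p ∧ (r ∨ s) ∧ ¬(r ∧ s)) ∧ ¬p)   (De Morgan)
= (¬p ∨ ¬r ∧ ¬s ∨ ¬¬(r ∧ s) ∨ ¬p) ∧ ¬(¬(p ∧ (r ∨ s) ∧ ¬(r ∧ s)) ∧ ¬p)   (De Morgan)
= (¬p ∨ ¬r ∧ ¬s ∨ r ∧ s ∨ ¬p) ∧ ¬(¬(p ∧ (r ∨ s) ∧ ¬(r ∧ s)) ∧ ¬p)   (double negation)
= (¬p ∨ ¬r ∧ ¬s ∨ r ∧ s ∨ ¬p) ∧ (¬¬(p ∧ (r ∨ s) ∧ ¬(r ∧ s)) ∨ ¬¬p)   (De Morgan)
= (¬p ∨ ¬r ∧ ¬s ∨ r ∧ s ∨ ¬p) ∧ (p ∧ (r ∨ s) ∧ ¬(r ∧ s) ∨ ¬¬p)   (double negation)
= (¬p ∨ ¬r ∧ ¬s ∨ r ∧ s ∨ ¬p) ∧ (p ∧ (r ∨ s) ∧ (¬r ∨ ¬s) ∨ ¬¬p)   (De Morgan)
= (¬p ∨ ¬r ∧ ¬s ∨ r ∧ s ∨ ¬p) ∧ (p ∧ (r ∨ s) ∧ (¬r ∨ ¬s) ∨ p)   (double negation)
= (¬p ∨ ¬r ∨ r ∨ ¬p) ∧ (¬p ∨ ¬r ∨ s ∨ ¬p) ∧ (¬p ∨ ¬s ∨ r ∨ ¬p) ∧ (¬p ∨ ¬s ∨ s ∨ ¬p) ∧ (p ∨ p) ∧ (r ∨ s ∨ p) ∧ (¬r ∨ ¬s ∨ p)   (distribute ∨ over ∧)
= (¬p ∨ ¬r ∨ s) ∧ (¬p ∨ ¬s ∨ r) ∧ p   (simplify)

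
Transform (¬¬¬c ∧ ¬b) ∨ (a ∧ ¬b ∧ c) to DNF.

(¬¬¬c ∧ ¬b) ∨ (a ∧ ¬b ∧ c)
= (¬c ∧ ¬b) ∨ (a ∧ ¬b ∧ c)

(¬c ∧ ¬b) ∨ (a ∧ ¬b ∧ c)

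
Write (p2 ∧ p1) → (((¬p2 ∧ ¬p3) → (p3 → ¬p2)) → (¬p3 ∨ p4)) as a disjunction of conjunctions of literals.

¬p2 ∨ ¬p1 ∨ ¬p3 ∨ p4

(p2 ∧ p1) → (((¬p2 ∧ ¬p3) → (p3 → ¬p2)) → (¬p3 ∨ p4))
≡ ¬(p2 ∧ p1) ∨ (((¬p2 ∧ ¬p3) → (p3 → ¬p2)) → (¬p3 ∨ p4))   [eliminate →]
≡ ¬(p2 ∧ p1) ∨ ¬((¬p2 ∧ ¬p3) → (p3 → ¬p2)) ∨ ¬p3 ∨ p4   [eliminate →]
≡ ¬(p2 ∧ p1) ∨ ¬(¬(¬p2 ∧ ¬p3) ∨ (p3 → ¬p2)) ∨ ¬p3 ∨ p4   [eliminate →]
≡ ¬(p2 ∧ p1) ∨ ¬(¬(¬p2 ∧ ¬p3) ∨ ¬p3 ∨ ¬p2) ∨ ¬p3 ∨ p4   [eliminate →]
≡ ¬p2 ∨ ¬p1 ∨ ¬(¬(¬p2 ∧ ¬p3) ∨ ¬p3 ∨ ¬p2) ∨ ¬p3 ∨ p4   [De Morgan]
≡ ¬p2 ∨ ¬p1 ∨ (¬¬(¬p2 ∧ ¬p3) ∧ ¬¬p3 ∧ ¬¬p2) ∨ ¬p3 ∨ p4   [De Morgan]
≡ ¬p2 ∨ ¬p1 ∨ (¬p2 ∧ ¬p3 ∧ ¬¬p3 ∧ ¬¬p2) ∨ ¬p3 ∨ p4   [double negation]
≡ ¬p2 ∨ ¬p1 ∨ (¬p2 ∧ ¬p3 ∧ p3 ∧ ¬¬p2) ∨ ¬p3 ∨ p4   [double negation]
≡ ¬p2 ∨ ¬p1 ∨ (¬p2 ∧ ¬p3 ∧ p3 ∧ p2) ∨ ¬p3 ∨ p4   [double negation]
≡ ¬p2 ∨ ¬p1 ∨ ¬p3 ∨ p4   [simplify]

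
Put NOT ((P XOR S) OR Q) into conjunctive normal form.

NOT ((P XOR S) OR Q)
≡ NOT (((P OR S) AND NOT (P AND S)) OR Q)
≡ NOT ((P OR S) AND NOT (P AND S)) AND NOT Q
≡ (NOT (P OR S) OR NOT NOT (P AND S)) AND NOT Q
≡ ((NOT P AND NOT S) OR NOT NOT (P AND S)) AND NOT Q
≡ ((NOT P AND NOT S) OR (P AND S)) AND NOT Q
≡ (NOT P OR P) AND (NOT P OR S) AND (NOT S OR P) AND (NOT S OR S) AND NOT Q
≡ (NOT P OR S) AND (NOT S OR P) AND NOT Q

(NOT P OR S) AND (NOT S OR P) AND NOT Q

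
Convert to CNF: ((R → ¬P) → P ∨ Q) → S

((R → ¬P) → P ∨ Q) → S
≡ ¬((R → ¬P) → P ∨ Q) ∨ S   [eliminate →]
≡ ¬(¬(R → ¬P) ∨ P ∨ Q) ∨ S   [eliminate →]
≡ ¬(¬(¬R ∨ ¬P) ∨ P ∨ Q) ∨ S   [eliminate →]
≡ ¬¬(¬R ∨ ¬P) ∧ ¬P ∧ ¬Q ∨ S   [De Morgan]
≡ (¬R ∨ ¬P) ∧ ¬P ∧ ¬Q ∨ S   [double negation]
≡ (¬R ∨ ¬P ∨ S) ∧ (¬P ∨ S) ∧ (¬Q ∨ S)   [distribute ∨ over ∧]
≡ (¬P ∨ S) ∧ (¬Q ∨ S)   [simplify]

(¬P ∨ S) ∧ (¬Q ∨ S)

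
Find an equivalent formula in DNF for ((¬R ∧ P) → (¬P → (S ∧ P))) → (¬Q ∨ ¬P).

¬Q ∨ ¬P

((¬R ∧ P) → (¬P → (S ∧ P))) → (¬Q ∨ ¬P)
= ¬((¬R ∧ P) → (¬P → (S ∧ P))) ∨ ¬Q ∨ ¬P   — eliminate →
= ¬(¬(¬R ∧ P) ∨ (¬P → (S ∧ P))) ∨ ¬Q ∨ ¬P   — eliminate →
= ¬(¬(¬R ∧ P) ∨ ¬¬P ∨ (S ∧ P)) ∨ ¬Q ∨ ¬P   — eliminate →
= (¬¬(¬R ∧ P) ∧ ¬¬¬P ∧ ¬(S ∧ P)) ∨ ¬Q ∨ ¬P   — De Morgan
= (¬R ∧ P ∧ ¬¬¬P ∧ ¬(S ∧ P)) ∨ ¬Q ∨ ¬P   — double negation
= (¬R ∧ P ∧ ¬P ∧ ¬(S ∧ P)) ∨ ¬Q ∨ ¬P   — double negation
= (¬R ∧ P ∧ ¬P ∧ (¬S ∨ ¬P)) ∨ ¬Q ∨ ¬P   — De Morgan
= (¬R ∧ P ∧ ¬P ∧ ¬S) ∨ (¬R ∧ P ∧ ¬P ∧ ¬P) ∨ ¬Q ∨ ¬P   — distribute ∧ over ∨
= ¬Q ∨ ¬P   — simplify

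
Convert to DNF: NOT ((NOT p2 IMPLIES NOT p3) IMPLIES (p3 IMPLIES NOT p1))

p2 AND p3 AND p1

NOT ((NOT p2 IMPLIES NOT p3) IMPLIES (p3 IMPLIES NOT p1))
⇔ NOT (NOT (NOT p2 IMPLIES NOT p3) OR (p3 IMPLIES NOT p1))   [eliminate IMPLIES]
⇔ NOT (NOT (NOT NOT p2 OR NOT p3) OR (p3 IMPLIES NOT p1))   [eliminate IMPLIES]
⇔ NOT (NOT (NOT NOT p2 OR NOT p3) OR NOT p3 OR NOT p1)   [eliminate IMPLIES]
⇔ NOT NOT (NOT NOT p2 OR NOT p3) AND NOT NOT p3 AND NOT NOT p1   [De Morgan]
⇔ (NOT NOT p2 OR NOT p3) AND NOT NOT p3 AND NOT NOT p1   [double negation]
⇔ (p2 OR NOT p3) AND NOT NOT p3 AND NOT NOT p1   [double negation]
⇔ (p2 OR NOT p3) AND p3 AND NOT NOT p1   [double negation]
⇔ (p2 OR NOT p3) AND p3 AND p1   [double negation]
⇔ (p2 AND p3 AND p1) OR (NOT p3 AND p3 AND p1)   [distribute AND over OR]
⇔ p2 AND p3 AND p1   [simplify]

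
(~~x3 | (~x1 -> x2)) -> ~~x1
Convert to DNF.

(~~x3 | (~x1 -> x2)) -> ~~x1
⇔ ~(~~x3 | (~x1 -> x2)) | ~~x1   [eliminate ->]
⇔ ~(~~x3 | ~~x1 | x2) | ~~x1   [eliminate ->]
⇔ (~~~x3 & ~~~x1 & ~x2) | ~~x1   [De Morgan]
⇔ (~x3 & ~~~x1 & ~x2) | ~~x1   [double negation]
⇔ (~x3 & ~x1 & ~x2) | ~~x1   [double negation]
⇔ (~x3 & ~x1 & ~x2) | x1   [double negation]

(~x3 & ~x1 & ~x2) | x1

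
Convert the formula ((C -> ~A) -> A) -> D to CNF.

((C -> ~A) -> A) -> D
≡ ~((C -> ~A) -> A) | D   (eliminate ->)
≡ ~(~(C -> ~A) | A) | D   (eliminate ->)
≡ ~(~(~C | ~A) | A) | D   (eliminate ->)
≡ (~~(~C | ~A) & ~A) | D   (De Morgan)
≡ ((~C | ~A) & ~A) | D   (double negation)
≡ (~C | ~A | D) & (~A | D)   (distribute | over &)
≡ ~A | D   (simplify)

~A | D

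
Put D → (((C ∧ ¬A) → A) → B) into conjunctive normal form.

(¬D ∨ C ∨ B) ∧ (¬D ∨ ¬A ∨ B)

D → (((C ∧ ¬A) → A) → B)
≡ ¬D ∨ (((C ∧ ¬A) → A) → B)   [eliminate →]
≡ ¬D ∨ ¬((C ∧ ¬A) → A) ∨ B   [eliminate →]
≡ ¬D ∨ ¬(¬(C ∧ ¬A) ∨ A) ∨ B   [eliminate →]
≡ ¬D ∨ (¬¬(C ∧ ¬A) ∧ ¬A) ∨ B   [De Morgan]
≡ ¬D ∨ (C ∧ ¬A ∧ ¬A) ∨ B   [double negation]
≡ (¬D ∨ C ∨ B) ∧ (¬D ∨ ¬A ∨ B) ∧ (¬D ∨ ¬A ∨ B)   [distribute ∨ over ∧]
≡ (¬D ∨ C ∨ B) ∧ (¬D ∨ ¬A ∨ B)   [simplify]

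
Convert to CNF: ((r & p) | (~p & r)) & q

r & q

((r & p) | (~p & r)) & q
≡ (r | ~p) & (r | r) & (p | ~p) & (p | r) & q   [distribute | over &]
≡ r & q   [simplify]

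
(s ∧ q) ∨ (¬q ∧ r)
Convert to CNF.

(s ∨ ¬q) ∧ (s ∨ r) ∧ (q ∨ r)

(s ∧ q) ∨ (¬q ∧ r)
= (s ∨ ¬q) ∧ (s ∨ r) ∧ (q ∨ ¬q) ∧ (q ∨ r)   (distribute ∨ over ∧)
= (s ∨ ¬q) ∧ (s ∨ r) ∧ (q ∨ r)   (simplify)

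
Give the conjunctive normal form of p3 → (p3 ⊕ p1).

¬p3 ∨ ¬p1

p3 → (p3 ⊕ p1)
≡ ¬p3 ∨ (p3 ⊕ p1)   [eliminate →]
≡ ¬p3 ∨ ((p3 ∨ p1) ∧ ¬(p3 ∧ p1))   [expand ⊕]
≡ ¬p3 ∨ ((p3 ∨ p1) ∧ (¬p3 ∨ ¬p1))   [De Morgan]
≡ (¬p3 ∨ p3 ∨ p1) ∧ (¬p3 ∨ ¬p3 ∨ ¬p1)   [distribute ∨ over ∧]
≡ ¬p3 ∨ ¬p1   [simplify]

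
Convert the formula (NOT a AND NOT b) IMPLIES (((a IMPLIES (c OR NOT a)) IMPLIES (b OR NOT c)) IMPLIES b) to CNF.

(NOT a AND NOT b) IMPLIES (((a IMPLIES (c OR NOT a)) IMPLIES (b OR NOT c)) IMPLIES b)
⇔ NOT (NOT a AND NOT b) OR (((a IMPLIES (c OR NOT a)) IMPLIES (b OR NOT c)) IMPLIES b)   — eliminate IMPLIES
⇔ NOT (NOT a AND NOT b) OR NOT ((a IMPLIES (c OR NOT a)) IMPLIES (b OR NOT c)) OR b   — eliminate IMPLIES
⇔ NOT (NOT a AND NOT b) OR NOT (NOT (a IMPLIES (c OR NOT a)) OR b OR NOT c) OR b   — eliminate IMPLIES
⇔ NOT (NOT a AND NOT b) OR NOT (NOT (NOT a OR c OR NOT a) OR b OR NOT c) OR b   — eliminate IMPLIES
⇔ NOT NOT a OR NOT NOT b OR NOT (NOT (NOT a OR c OR NOT a) OR b OR NOT c) OR b   — De Morgan
⇔ a OR NOT NOT b OR NOT (NOT (NOT a OR c OR NOT a) OR b OR NOT c) OR b   — double negation
⇔ a OR b OR NOT (NOT (NOT a OR c OR NOT a) OR b OR NOT c) OR b   — double negation
⇔ a OR b OR (NOT NOT (NOT a OR c OR NOT a) AND NOT b AND NOT NOT c) OR b   — De Morgan
⇔ a OR b OR ((NOT a OR c OR NOT a) AND NOT b AND NOT NOT c) OR b   — double negation
⇔ a OR b OR ((NOT a OR c OR NOT a) AND NOT b AND c) OR b   — double negation
⇔ (a OR b OR NOT a OR c OR NOT a OR b) AND (a OR b OR NOT b OR b) AND (a OR b OR c OR b)   — distribute OR over AND
⇔ a OR b OR c   — simplify

a OR b OR c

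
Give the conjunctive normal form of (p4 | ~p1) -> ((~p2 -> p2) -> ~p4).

(p4 | ~p1) -> ((~p2 -> p2) -> ~p4)
≡ ~(p4 | ~p1) | ((~p2 -> p2) -> ~p4)   [eliminate ->]
≡ ~(p4 | ~p1) | ~(~p2 -> p2) | ~p4   [eliminate ->]
≡ ~(p4 | ~p1) | ~(~~p2 | p2) | ~p4   [eliminate ->]
≡ (~p4 & ~~p1) | ~(~~p2 | p2) | ~p4   [De Morgan]
≡ (~p4 & p1) | ~(~~p2 | p2) | ~p4   [double negation]
≡ (~p4 & p1) | (~~~p2 & ~p2) | ~p4   [De Morgan]
≡ (~p4 & p1) | (~p2 & ~p2) | ~p4   [double negation]
≡ (~p4 | ~p2 | ~p4) & (~p4 | ~p2 | ~p4) & (p1 | ~p2 | ~p4) & (p1 | ~p2 | ~p4)   [distribute | over &]
≡ ~p4 | ~p2   [simplify]

~p4 | ~p2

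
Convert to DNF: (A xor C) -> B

(A xor C) -> B
⇔ ~(A xor C) | B   (eliminate ->)
⇔ ~((A & ~C) | (~A & C)) | B   (expand xor)
⇔ (~(A & ~C) & ~(~A & C)) | B   (De Morgan)
⇔ ((~A | ~~C) & ~(~A & C)) | B   (De Morgan)
⇔ ((~A | C) & ~(~A & C)) | B   (double negation)
⇔ ((~A | C) & (~~A | ~C)) | B   (De Morgan)
⇔ ((~A | C) & (A | ~C)) | B   (double negation)
⇔ (~A & A) | (~A & ~C) | (C & A) | (C & ~C) | B   (distribute & over |)
⇔ (~A & ~C) | (C & A) | B   (simplify)

(~A & ~C) | (C & A) | B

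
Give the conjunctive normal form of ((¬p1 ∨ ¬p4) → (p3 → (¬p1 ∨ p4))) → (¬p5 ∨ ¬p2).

((¬p1 ∨ ¬p4) → (p3 → (¬p1 ∨ p4))) → (¬p5 ∨ ¬p2)
≡ ¬((¬p1 ∨ ¬p4) → (p3 → (¬p1 ∨ p4))) ∨ ¬p5 ∨ ¬p2   [eliminate →]
≡ ¬(¬(¬p1 ∨ ¬p4) ∨ (p3 → (¬p1 ∨ p4))) ∨ ¬p5 ∨ ¬p2   [eliminate →]
≡ ¬(¬(¬p1 ∨ ¬p4) ∨ ¬p3 ∨ ¬p1 ∨ p4) ∨ ¬p5 ∨ ¬p2   [eliminate →]
≡ (¬¬(¬p1 ∨ ¬p4) ∧ ¬¬p3 ∧ ¬¬p1 ∧ ¬p4) ∨ ¬p5 ∨ ¬p2   [De Morgan]
≡ ((¬p1 ∨ ¬p4) ∧ ¬¬p3 ∧ ¬¬p1 ∧ ¬p4) ∨ ¬p5 ∨ ¬p2   [double negation]
≡ ((¬p1 ∨ ¬p4) ∧ p3 ∧ ¬¬p1 ∧ ¬p4) ∨ ¬p5 ∨ ¬p2   [double negation]
≡ ((¬p1 ∨ ¬p4) ∧ p3 ∧ p1 ∧ ¬p4) ∨ ¬p5 ∨ ¬p2   [double negation]
≡ (¬p1 ∨ ¬p4 ∨ ¬p5 ∨ ¬p2) ∧ (p3 ∨ ¬p5 ∨ ¬p2) ∧ (p1 ∨ ¬p5 ∨ ¬p2) ∧ (¬p4 ∨ ¬p5 ∨ ¬p2)   [distribute ∨ over ∧]
≡ (p3 ∨ ¬p5 ∨ ¬p2) ∧ (p1 ∨ ¬p5 ∨ ¬p2) ∧ (¬p4 ∨ ¬p5 ∨ ¬p2)   [simplify]

(p3 ∨ ¬p5 ∨ ¬p2) ∧ (p1 ∨ ¬p5 ∨ ¬p2) ∧ (¬p4 ∨ ¬p5 ∨ ¬p2)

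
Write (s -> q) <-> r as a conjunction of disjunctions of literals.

(s | r) & (~q | r) & (~r | ~s | q)

(s -> q) <-> r
≡ ((s -> q) -> r) & (r -> (s -> q))   [eliminate <->]
≡ (~(s -> q) | r) & (r -> (s -> q))   [eliminate ->]
≡ (~(~s | q) | r) & (r -> (s -> q))   [eliminate ->]
≡ (~(~s | q) | r) & (~r | (s -> q))   [eliminate ->]
≡ (~(~s | q) | r) & (~r | ~s | q)   [eliminate ->]
≡ ((~~s & ~q) | r) & (~r | ~s | q)   [De Morgan]
≡ ((s & ~q) | r) & (~r | ~s | q)   [double negation]
≡ (s | r) & (~q | r) & (~r | ~s | q)   [distribute | over &]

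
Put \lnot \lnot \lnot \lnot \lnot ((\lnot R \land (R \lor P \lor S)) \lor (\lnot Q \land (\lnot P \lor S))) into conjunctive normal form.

(R \lor \lnot P) \land (R \lor \lnot S) \land (Q \lor P) \land (Q \lor \lnot S)

\lnot \lnot \lnot \lnot \lnot ((\lnot R \land (R \lor P \lor S)) \lor (\lnot Q \land (\lnot P \lor S)))
≡ \lnot \lnot \lnot ((\lnot R \land (R \lor P \lor S)) \lor (\lnot Q \land (\lnot P \lor S)))   [double negation]
≡ \lnot ((\lnot R \land (R \lor P \lor S)) \lor (\lnot Q \land (\lnot P \lor S)))   [double negation]
≡ \lnot (\lnot R \land (R \lor P \lor S)) \land \lnot (\lnot Q \land (\lnot P \lor S))   [De Morgan]
≡ (\lnot \lnot R \lor \lnot (R \lor P \lor S)) \land \lnot (\lnot Q \land (\lnot P \lor S))   [De Morgan]
≡ (R \lor \lnot (R \lor P \lor S)) \land \lnot (\lnot Q \land (\lnot P \lor S))   [double negation]
≡ (R \lor (\lnot R \land \lnot P \land \lnot S)) \land \lnot (\lnot Q \land (\lnot P \lor S))   [De Morgan]
≡ (R \lor (\lnot R \land \lnot P \land \lnot S)) \land (\lnot \lnot Q \lor \lnot (\lnot P \lor S))   [De Morgan]
≡ (R \lor (\lnot R \land \lnot P \land \lnot S)) \land (Q \lor \lnot (\lnot P \lor S))   [double negation]
≡ (R \lor (\lnot R \land \lnot P \land \lnot S)) \land (Q \lor (\lnot \lnot P \land \lnot S))   [De Morgan]
≡ (R \lor (\lnot R \land \lnot P \land \lnot S)) \land (Q \lor (P \land \lnot S))   [double negation]
≡ (R \lor \lnot R) \land (R \lor \lnot P) \land (R \lor \lnot S) \land (Q \lor P) \land (Q \lor \lnot S)   [distribute \lor over \land]
≡ (R \lor \lnot P) \land (R \lor \lnot S) \land (Q \lor P) \land (Q \lor \lnot S)   [simplify]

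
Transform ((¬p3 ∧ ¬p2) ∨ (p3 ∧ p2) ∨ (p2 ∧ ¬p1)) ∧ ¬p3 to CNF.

((¬p3 ∧ ¬p2) ∨ (p3 ∧ p2) ∨ (p2 ∧ ¬p1)) ∧ ¬p3
≡ (¬p3 ∨ p3 ∨ p2) ∧ (¬p3 ∨ p3 ∨ ¬p1) ∧ (¬p3 ∨ p2 ∨ p2) ∧ (¬p3 ∨ p2 ∨ ¬p1) ∧ (¬p2 ∨ p3 ∨ p2) ∧ (¬p2 ∨ p3 ∨ ¬p1) ∧ (¬p2 ∨ p2 ∨ p2) ∧ (¬p2 ∨ p2 ∨ ¬p1) ∧ ¬p3   (distribute ∨ over ∧)
≡ (¬p2 ∨ p3 ∨ ¬p1) ∧ ¬p3   (simplify)

(¬p2 ∨ p3 ∨ ¬p1) ∧ ¬p3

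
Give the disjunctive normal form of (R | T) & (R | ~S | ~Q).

(R | T) & (R | ~S | ~Q)
⇔ (R & R) | (R & ~S) | (R & ~Q) | (T & R) | (T & ~S) | (T & ~Q)   (distribute & over |)
⇔ R | (T & ~S) | (T & ~Q)   (simplify)

R | (T & ~S) | (T & ~Q)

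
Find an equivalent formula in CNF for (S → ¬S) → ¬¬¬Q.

(S → ¬S) → ¬¬¬Q
≡ ¬(S → ¬S) ∨ ¬¬¬Q   [eliminate →]
≡ ¬(¬S ∨ ¬S) ∨ ¬¬¬Q   [eliminate →]
≡ (¬¬S ∧ ¬¬S) ∨ ¬¬¬Q   [De Morgan]
≡ (S ∧ ¬¬S) ∨ ¬¬¬Q   [double negation]
≡ (S ∧ S) ∨ ¬¬¬Q   [double negation]
≡ (S ∧ S) ∨ ¬Q   [double negation]
≡ (S ∨ ¬Q) ∧ (S ∨ ¬Q)   [distribute ∨ over ∧]
≡ S ∨ ¬Q   [simplify]

S ∨ ¬Q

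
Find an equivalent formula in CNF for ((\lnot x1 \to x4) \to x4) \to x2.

((\lnot x1 \to x4) \to x4) \to x2
≡ \lnot ((\lnot x1 \to x4) \to x4) \lor x2   [eliminate \to]
≡ \lnot (\lnot (\lnot x1 \to x4) \lor x4) \lor x2   [eliminate \to]
≡ \lnot (\lnot (\lnot \lnot x1 \lor x4) \lor x4) \lor x2   [eliminate \to]
≡ (\lnot \lnot (\lnot \lnot x1 \lor x4) \land \lnot x4) \lor x2   [De Morgan]
≡ ((\lnot \lnot x1 \lor x4) \land \lnot x4) \lor x2   [double negation]
≡ ((x1 \lor x4) \land \lnot x4) \lor x2   [double negation]
≡ (x1 \lor x4 \lor x2) \land (\lnot x4 \lor x2)   [distribute \lor over \land]

(x1 \lor x4 \lor x2) \land (\lnot x4 \lor x2)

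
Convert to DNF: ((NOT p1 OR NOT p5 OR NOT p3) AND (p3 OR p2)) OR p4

(NOT p1 AND p3) OR (NOT p1 AND p2) OR (NOT p5 AND p3) OR (NOT p5 AND p2) OR (NOT p3 AND p2) OR p4

((NOT p1 OR NOT p5 OR NOT p3) AND (p3 OR p2)) OR p4
≡ (NOT p1 AND p3) OR (NOT p1 AND p2) OR (NOT p5 AND p3) OR (NOT p5 AND p2) OR (NOT p3 AND p3) OR (NOT p3 AND p2) OR p4   (distribute AND over OR)
≡ (NOT p1 AND p3) OR (NOT p1 AND p2) OR (NOT p5 AND p3) OR (NOT p5 AND p2) OR (NOT p3 AND p2) OR p4   (simplify)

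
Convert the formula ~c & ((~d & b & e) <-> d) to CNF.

~c & (d | ~b | ~e) & ~d

~c & ((~d & b & e) <-> d)
≡ ~c & ((~d & b & e) -> d) & (d -> (~d & b & e))   [eliminate <->]
≡ ~c & (~(~d & b & e) | d) & (d -> (~d & b & e))   [eliminate ->]
≡ ~c & (~(~d & b & e) | d) & (~d | (~d & b & e))   [eliminate ->]
≡ ~c & (~~d | ~b | ~e | d) & (~d | (~d & b & e))   [De Morgan]
≡ ~c & (d | ~b | ~e | d) & (~d | (~d & b & e))   [double negation]
≡ ~c & (d | ~b | ~e | d) & (~d | ~d) & (~d | b) & (~d | e)   [distribute | over &]
≡ ~c & (d | ~b | ~e) & ~d   [simplify]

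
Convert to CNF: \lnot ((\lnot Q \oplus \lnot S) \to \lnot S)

\lnot ((\lnot Q \oplus \lnot S) \to \lnot S)
≡ \lnot (\lnot (\lnot Q \oplus \lnot S) \lor \lnot S)
≡ \lnot (\lnot ((\lnot Q \lor \lnot S) \land \lnot (\lnot Q \land \lnot S)) \lor \lnot S)
≡ \lnot \lnot ((\lnot Q \lor \lnot S) \land \lnot (\lnot Q \land \lnot S)) \land \lnot \lnot S
≡ (\lnot Q \lor \lnot S) \land \lnot (\lnot Q \land \lnot S) \land \lnot \lnot S
≡ (\lnot Q \lor \lnot S) \land (\lnot \lnot Q \lor \lnot \lnot S) \land \lnot \lnot S
≡ (\lnot Q \lor \lnot S) \land (Q \lor \lnot \lnot S) \land \lnot \lnot S
≡ (\lnot Q \lor \lnot S) \land (Q \lor S) \land \lnot \lnot S
≡ (\lnot Q \lor \lnot S) \land (Q \lor S) \land S
≡ (\lnot Q \lor \lnot S) \land S

(\lnot Q \lor \lnot S) \land S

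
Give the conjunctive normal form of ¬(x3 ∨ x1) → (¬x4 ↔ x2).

¬(x3 ∨ x1) → (¬x4 ↔ x2)
≡ ¬¬(x3 ∨ x1) ∨ (¬x4 ↔ x2)   — eliminate →
≡ ¬¬(x3 ∨ x1) ∨ ((¬x4 → x2) ∧ (x2 → ¬x4))   — eliminate ↔
≡ ¬¬(x3 ∨ x1) ∨ ((¬¬x4 ∨ x2) ∧ (x2 → ¬x4))   — eliminate →
≡ ¬¬(x3 ∨ x1) ∨ ((¬¬x4 ∨ x2) ∧ (¬x2 ∨ ¬x4))   — eliminate →
≡ x3 ∨ x1 ∨ ((¬¬x4 ∨ x2) ∧ (¬x2 ∨ ¬x4))   — double negation
≡ x3 ∨ x1 ∨ ((x4 ∨ x2) ∧ (¬x2 ∨ ¬x4))   — double negation
≡ (x3 ∨ x1 ∨ x4 ∨ x2) ∧ (x3 ∨ x1 ∨ ¬x2 ∨ ¬x4)   — distribute ∨ over ∧

(x3 ∨ x1 ∨ x4 ∨ x2) ∧ (x3 ∨ x1 ∨ ¬x2 ∨ ¬x4)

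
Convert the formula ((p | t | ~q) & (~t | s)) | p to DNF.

(t & s) | (~q & ~t) | (~q & s) | p

((p | t | ~q) & (~t | s)) | p
= (p & ~t) | (p & s) | (t & ~t) | (t & s) | (~q & ~t) | (~q & s) | p   — distribute & over |
= (t & s) | (~q & ~t) | (~q & s) | p   — simplify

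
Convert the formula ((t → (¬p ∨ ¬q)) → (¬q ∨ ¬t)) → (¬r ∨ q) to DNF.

((t → (¬p ∨ ¬q)) → (¬q ∨ ¬t)) → (¬r ∨ q)
≡ ¬((t → (¬p ∨ ¬q)) → (¬q ∨ ¬t)) ∨ ¬r ∨ q
≡ ¬(¬(t → (¬p ∨ ¬q)) ∨ ¬q ∨ ¬t) ∨ ¬r ∨ q
≡ ¬(¬(¬t ∨ ¬p ∨ ¬q) ∨ ¬q ∨ ¬t) ∨ ¬r ∨ q
≡ (¬¬(¬t ∨ ¬p ∨ ¬q) ∧ ¬¬q ∧ ¬¬t) ∨ ¬r ∨ q
≡ ((¬t ∨ ¬p ∨ ¬q) ∧ ¬¬q ∧ ¬¬t) ∨ ¬r ∨ q
≡ ((¬t ∨ ¬p ∨ ¬q) ∧ q ∧ ¬¬t) ∨ ¬r ∨ q
≡ ((¬t ∨ ¬p ∨ ¬q) ∧ q ∧ t) ∨ ¬r ∨ q
≡ (¬t ∧ q ∧ t) ∨ (¬p ∧ q ∧ t) ∨ (¬q ∧ q ∧ t) ∨ ¬r ∨ q
≡ ¬r ∨ q

¬r ∨ q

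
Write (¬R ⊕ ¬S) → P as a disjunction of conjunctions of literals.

(¬R ⊕ ¬S) → P
= ¬(¬R ⊕ ¬S) ∨ P   — eliminate →
= ¬((¬R ∧ ¬¬S) ∨ (¬¬R ∧ ¬S)) ∨ P   — expand ⊕
= (¬(¬R ∧ ¬¬S) ∧ ¬(¬¬R ∧ ¬S)) ∨ P   — De Morgan
= ((¬¬R ∨ ¬¬¬S) ∧ ¬(¬¬R ∧ ¬S)) ∨ P   — De Morgan
= ((R ∨ ¬¬¬S) ∧ ¬(¬¬R ∧ ¬S)) ∨ P   — double negation
= ((R ∨ ¬S) ∧ ¬(¬¬R ∧ ¬S)) ∨ P   — double negation
= ((R ∨ ¬S) ∧ (¬¬¬R ∨ ¬¬S)) ∨ P   — De Morgan
= ((R ∨ ¬S) ∧ (¬R ∨ ¬¬S)) ∨ P   — double negation
= ((R ∨ ¬S) ∧ (¬R ∨ S)) ∨ P   — double negation
= (R ∧ ¬R) ∨ (R ∧ S) ∨ (¬S ∧ ¬R) ∨ (¬S ∧ S) ∨ P   — distribute ∧ over ∨
= (R ∧ S) ∨ (¬S ∧ ¬R) ∨ P   — simplify

(R ∧ S) ∨ (¬S ∧ ¬R) ∨ P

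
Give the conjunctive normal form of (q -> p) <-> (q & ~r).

(q -> p) <-> (q & ~r)
≡ ((q -> p) -> (q & ~r)) & ((q & ~r) -> (q -> p))   (eliminate <->)
≡ (~(q -> p) | (q & ~r)) & ((q & ~r) -> (q -> p))   (eliminate ->)
≡ (~(~q | p) | (q & ~r)) & ((q & ~r) -> (q -> p))   (eliminate ->)
≡ (~(~q | p) | (q & ~r)) & (~(q & ~r) | (q -> p))   (eliminate ->)
≡ (~(~q | p) | (q & ~r)) & (~(q & ~r) | ~q | p)   (eliminate ->)
≡ ((~~q & ~p) | (q & ~r)) & (~(q & ~r) | ~q | p)   (De Morgan)
≡ ((q & ~p) | (q & ~r)) & (~(q & ~r) | ~q | p)   (double negation)
≡ ((q & ~p) | (q & ~r)) & (~q | ~~r | ~q | p)   (De Morgan)
≡ ((q & ~p) | (q & ~r)) & (~q | r | ~q | p)   (double negation)
≡ (q | q) & (q | ~r) & (~p | q) & (~p | ~r) & (~q | r | ~q | p)   (distribute | over &)
≡ q & (~p | ~r) & (~q | r | p)   (simplify)

q & (~p | ~r) & (~q | r | p)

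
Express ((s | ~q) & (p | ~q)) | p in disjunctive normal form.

~q | p

((s | ~q) & (p | ~q)) | p
= (s & p) | (s & ~q) | (~q & p) | (~q & ~q) | p   (distribute & over |)
= ~q | p   (simplify)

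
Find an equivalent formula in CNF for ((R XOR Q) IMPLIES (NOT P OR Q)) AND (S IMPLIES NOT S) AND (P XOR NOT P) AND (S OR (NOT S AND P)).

((R XOR Q) IMPLIES (NOT P OR Q)) AND (S IMPLIES NOT S) AND (P XOR NOT P) AND (S OR (NOT S AND P))
≡ (NOT (R XOR Q) OR NOT P OR Q) AND (S IMPLIES NOT S) AND (P XOR NOT P) AND (S OR (NOT S AND P))   (eliminate IMPLIES)
≡ (NOT ((R OR Q) AND NOT (R AND Q)) OR NOT P OR Q) AND (S IMPLIES NOT S) AND (P XOR NOT P) AND (S OR (NOT S AND P))   (expand XOR)
≡ (NOT ((R OR Q) AND NOT (R AND Q)) OR NOT P OR Q) AND (NOT S OR NOT S) AND (P XOR NOT P) AND (S OR (NOT S AND P))   (eliminate IMPLIES)
≡ (NOT ((R OR Q) AND NOT (R AND Q)) OR NOT P OR Q) AND (NOT S OR NOT S) AND (P OR NOT P) AND NOT (P AND NOT P) AND (S OR (NOT S AND P))   (expand XOR)
≡ (NOT (R OR Q) OR NOT NOT (R AND Q) OR NOT P OR Q) AND (NOT S OR NOT S) AND (P OR NOT P) AND NOT (P AND NOT P) AND (S OR (NOT S AND P))   (De Morgan)
≡ ((NOT R AND NOT Q) OR NOT NOT (R AND Q) OR NOT P OR Q) AND (NOT S OR NOT S) AND (P OR NOT P) AND NOT (P AND NOT P) AND (S OR (NOT S AND P))   (De Morgan)
≡ ((NOT R AND NOT Q) OR (R AND Q) OR NOT P OR Q) AND (NOT S OR NOT S) AND (P OR NOT P) AND NOT (P AND NOT P) AND (S OR (NOT S AND P))   (double negation)
≡ ((NOT R AND NOT Q) OR (R AND Q) OR NOT P OR Q) AND (NOT S OR NOT S) AND (P OR NOT P) AND (NOT P OR NOT NOT P) AND (S OR (NOT S AND P))   (De Morgan)
≡ ((NOT R AND NOT Q) OR (R AND Q) OR NOT P OR Q) AND (NOT S OR NOT S) AND (P OR NOT P) AND (NOT P OR P) AND (S OR (NOT S AND P))   (double negation)
≡ (NOT R OR R OR NOT P OR Q) AND (NOT R OR Q OR NOT P OR Q) AND (NOT Q OR R OR NOT P OR Q) AND (NOT Q OR Q OR NOT P OR Q) AND (NOT S OR NOT S) AND (P OR NOT P) AND (NOT P OR P) AND (S OR NOT S) AND (S OR P)   (distribute OR over AND)
≡ (NOT R OR Q OR NOT P) AND NOT S AND (S OR P)   (simplify)

(NOT R OR Q OR NOT P) AND NOT S AND (S OR P)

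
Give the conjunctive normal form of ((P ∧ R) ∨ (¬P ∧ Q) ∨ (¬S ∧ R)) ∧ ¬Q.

(P ∨ Q ∨ ¬S) ∧ (R ∨ ¬P) ∧ (R ∨ Q) ∧ ¬Q

((P ∧ R) ∨ (¬P ∧ Q) ∨ (¬S ∧ R)) ∧ ¬Q
≡ (P ∨ ¬P ∨ ¬S) ∧ (P ∨ ¬P ∨ R) ∧ (P ∨ Q ∨ ¬S) ∧ (P ∨ Q ∨ R) ∧ (R ∨ ¬P ∨ ¬S) ∧ (R ∨ ¬P ∨ R) ∧ (R ∨ Q ∨ ¬S) ∧ (R ∨ Q ∨ R) ∧ ¬Q   [distribute ∨ over ∧]
≡ (P ∨ Q ∨ ¬S) ∧ (R ∨ ¬P) ∧ (R ∨ Q) ∧ ¬Q   [simplify]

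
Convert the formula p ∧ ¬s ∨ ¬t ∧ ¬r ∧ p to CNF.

p ∧ ¬s ∨ ¬t ∧ ¬r ∧ p
= (p ∨ ¬t) ∧ (p ∨ ¬r) ∧ (p ∨ p) ∧ (¬s ∨ ¬t) ∧ (¬s ∨ ¬r) ∧ (¬s ∨ p)   [distribute ∨ over ∧]
= p ∧ (¬s ∨ ¬t) ∧ (¬s ∨ ¬r)   [simplify]

p ∧ (¬s ∨ ¬t) ∧ (¬s ∨ ¬r)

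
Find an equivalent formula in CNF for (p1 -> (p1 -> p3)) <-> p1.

p1 & (~p1 | p3)

(p1 -> (p1 -> p3)) <-> p1
≡ ((p1 -> (p1 -> p3)) -> p1) & (p1 -> (p1 -> (p1 -> p3)))   [eliminate <->]
≡ (~(p1 -> (p1 -> p3)) | p1) & (p1 -> (p1 -> (p1 -> p3)))   [eliminate ->]
≡ (~(~p1 | (p1 -> p3)) | p1) & (p1 -> (p1 -> (p1 -> p3)))   [eliminate ->]
≡ (~(~p1 | ~p1 | p3) | p1) & (p1 -> (p1 -> (p1 -> p3)))   [eliminate ->]
≡ (~(~p1 | ~p1 | p3) | p1) & (~p1 | (p1 -> (p1 -> p3)))   [eliminate ->]
≡ (~(~p1 | ~p1 | p3) | p1) & (~p1 | ~p1 | (p1 -> p3))   [eliminate ->]
≡ (~(~p1 | ~p1 | p3) | p1) & (~p1 | ~p1 | ~p1 | p3)   [eliminate ->]
≡ ((~~p1 & ~~p1 & ~p3) | p1) & (~p1 | ~p1 | ~p1 | p3)   [De Morgan]
≡ ((p1 & ~~p1 & ~p3) | p1) & (~p1 | ~p1 | ~p1 | p3)   [double negation]
≡ ((p1 & p1 & ~p3) | p1) & (~p1 | ~p1 | ~p1 | p3)   [double negation]
≡ (p1 | p1) & (p1 | p1) & (~p3 | p1) & (~p1 | ~p1 | ~p1 | p3)   [distribute | over &]
≡ p1 & (~p1 | p3)   [simplify]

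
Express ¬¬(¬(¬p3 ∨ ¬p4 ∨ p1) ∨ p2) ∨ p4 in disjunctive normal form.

p2 ∨ p4

¬¬(¬(¬p3 ∨ ¬p4 ∨ p1) ∨ p2) ∨ p4
≡ ¬(¬p3 ∨ ¬p4 ∨ p1) ∨ p2 ∨ p4   [double negation]
≡ ¬¬p3 ∧ ¬¬p4 ∧ ¬p1 ∨ p2 ∨ p4   [De Morgan]
≡ p3 ∧ ¬¬p4 ∧ ¬p1 ∨ p2 ∨ p4   [double negation]
≡ p3 ∧ p4 ∧ ¬p1 ∨ p2 ∨ p4   [double negation]
≡ p2 ∨ p4   [simplify]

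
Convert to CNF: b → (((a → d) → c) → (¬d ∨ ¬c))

¬b ∨ ¬c ∨ ¬d

b → (((a → d) → c) → (¬d ∨ ¬c))
≡ ¬b ∨ (((a → d) → c) → (¬d ∨ ¬c))   (eliminate →)
≡ ¬b ∨ ¬((a → d) → c) ∨ ¬d ∨ ¬c   (eliminate →)
≡ ¬b ∨ ¬(¬(a → d) ∨ c) ∨ ¬d ∨ ¬c   (eliminate →)
≡ ¬b ∨ ¬(¬(¬a ∨ d) ∨ c) ∨ ¬d ∨ ¬c   (eliminate →)
≡ ¬b ∨ (¬¬(¬a ∨ d) ∧ ¬c) ∨ ¬d ∨ ¬c   (De Morgan)
≡ ¬b ∨ ((¬a ∨ d) ∧ ¬c) ∨ ¬d ∨ ¬c   (double negation)
≡ (¬b ∨ ¬a ∨ d ∨ ¬d ∨ ¬c) ∧ (¬b ∨ ¬c ∨ ¬d ∨ ¬c)   (distribute ∨ over ∧)
≡ ¬b ∨ ¬c ∨ ¬d   (simplify)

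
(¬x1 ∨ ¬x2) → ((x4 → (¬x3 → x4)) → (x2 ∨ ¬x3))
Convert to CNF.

x2 ∨ ¬x3

(¬x1 ∨ ¬x2) → ((x4 → (¬x3 → x4)) → (x2 ∨ ¬x3))
≡ ¬(¬x1 ∨ ¬x2) ∨ ((x4 → (¬x3 → x4)) → (x2 ∨ ¬x3))
≡ ¬(¬x1 ∨ ¬x2) ∨ ¬(x4 → (¬x3 → x4)) ∨ x2 ∨ ¬x3
≡ ¬(¬x1 ∨ ¬x2) ∨ ¬(¬x4 ∨ (¬x3 → x4)) ∨ x2 ∨ ¬x3
≡ ¬(¬x1 ∨ ¬x2) ∨ ¬(¬x4 ∨ ¬¬x3 ∨ x4) ∨ x2 ∨ ¬x3
≡ (¬¬x1 ∧ ¬¬x2) ∨ ¬(¬x4 ∨ ¬¬x3 ∨ x4) ∨ x2 ∨ ¬x3
≡ (x1 ∧ ¬¬x2) ∨ ¬(¬x4 ∨ ¬¬x3 ∨ x4) ∨ x2 ∨ ¬x3
≡ (x1 ∧ x2) ∨ ¬(¬x4 ∨ ¬¬x3 ∨ x4) ∨ x2 ∨ ¬x3
≡ (x1 ∧ x2) ∨ (¬¬x4 ∧ ¬¬¬x3 ∧ ¬x4) ∨ x2 ∨ ¬x3
≡ (x1 ∧ x2) ∨ (x4 ∧ ¬¬¬x3 ∧ ¬x4) ∨ x2 ∨ ¬x3
≡ (x1 ∧ x2) ∨ (x4 ∧ ¬x3 ∧ ¬x4) ∨ x2 ∨ ¬x3
≡ (x1 ∨ x4 ∨ x2 ∨ ¬x3) ∧ (x1 ∨ ¬x3 ∨ x2 ∨ ¬x3) ∧ (x1 ∨ ¬x4 ∨ x2 ∨ ¬x3) ∧ (x2 ∨ x4 ∨ x2 ∨ ¬x3) ∧ (x2 ∨ ¬x3 ∨ x2 ∨ ¬x3) ∧ (x2 ∨ ¬x4 ∨ x2 ∨ ¬x3)
≡ x2 ∨ ¬x3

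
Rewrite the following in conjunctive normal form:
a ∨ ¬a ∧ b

a ∨ b

a ∨ ¬a ∧ b
≡ (a ∨ ¬a) ∧ (a ∨ b)   [distribute ∨ over ∧]
≡ a ∨ b   [simplify]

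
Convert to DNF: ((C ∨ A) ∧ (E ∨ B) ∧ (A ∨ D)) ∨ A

(C ∧ E ∧ D) ∨ (C ∧ B ∧ D) ∨ A

((C ∨ A) ∧ (E ∨ B) ∧ (A ∨ D)) ∨ A
⇔ (C ∧ E ∧ A) ∨ (C ∧ E ∧ D) ∨ (C ∧ B ∧ A) ∨ (C ∧ B ∧ D) ∨ (A ∧ E ∧ A) ∨ (A ∧ E ∧ D) ∨ (A ∧ B ∧ A) ∨ (A ∧ B ∧ D) ∨ A   [distribute ∧ over ∨]
⇔ (C ∧ E ∧ D) ∨ (C ∧ B ∧ D) ∨ A   [simplify]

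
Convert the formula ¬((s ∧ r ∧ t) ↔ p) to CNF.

¬((s ∧ r ∧ t) ↔ p)
≡ ¬(((s ∧ r ∧ t) → p) ∧ (p → (s ∧ r ∧ t)))   — eliminate ↔
≡ ¬((¬(s ∧ r ∧ t) ∨ p) ∧ (p → (s ∧ r ∧ t)))   — eliminate →
≡ ¬((¬(s ∧ r ∧ t) ∨ p) ∧ (¬p ∨ (s ∧ r ∧ t)))   — eliminate →
≡ ¬(¬(s ∧ r ∧ t) ∨ p) ∨ ¬(¬p ∨ (s ∧ r ∧ t))   — De Morgan
≡ (¬¬(s ∧ r ∧ t) ∧ ¬p) ∨ ¬(¬p ∨ (s ∧ r ∧ t))   — De Morgan
≡ (s ∧ r ∧ t ∧ ¬p) ∨ ¬(¬p ∨ (s ∧ r ∧ t))   — double negation
≡ (s ∧ r ∧ t ∧ ¬p) ∨ (¬¬p ∧ ¬(s ∧ r ∧ t))   — De Morgan
≡ (s ∧ r ∧ t ∧ ¬p) ∨ (p ∧ ¬(s ∧ r ∧ t))   — double negation
≡ (s ∧ r ∧ t ∧ ¬p) ∨ (p ∧ (¬s ∨ ¬r ∨ ¬t))   — De Morgan
≡ (s ∨ p) ∧ (s ∨ ¬s ∨ ¬r ∨ ¬t) ∧ (r ∨ p) ∧ (r ∨ ¬s ∨ ¬r ∨ ¬t) ∧ (t ∨ p) ∧ (t ∨ ¬s ∨ ¬r ∨ ¬t) ∧ (¬p ∨ p) ∧ (¬p ∨ ¬s ∨ ¬r ∨ ¬t)   — distribute ∨ over ∧
≡ (s ∨ p) ∧ (r ∨ p) ∧ (t ∨ p) ∧ (¬p ∨ ¬s ∨ ¬r ∨ ¬t)   — simplify

(s ∨ p) ∧ (r ∨ p) ∧ (t ∨ p) ∧ (¬p ∨ ¬s ∨ ¬r ∨ ¬t)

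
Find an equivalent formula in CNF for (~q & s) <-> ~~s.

~s | ~q

(~q & s) <-> ~~s
≡ ((~q & s) -> ~~s) & (~~s -> (~q & s))   [eliminate <->]
≡ (~(~q & s) | ~~s) & (~~s -> (~q & s))   [eliminate ->]
≡ (~(~q & s) | ~~s) & (~~~s | (~q & s))   [eliminate ->]
≡ (~~q | ~s | ~~s) & (~~~s | (~q & s))   [De Morgan]
≡ (q | ~s | ~~s) & (~~~s | (~q & s))   [double negation]
≡ (q | ~s | s) & (~~~s | (~q & s))   [double negation]
≡ (q | ~s | s) & (~s | (~q & s))   [double negation]
≡ (q | ~s | s) & (~s | ~q) & (~s | s)   [distribute | over &]
≡ ~s | ~q   [simplify]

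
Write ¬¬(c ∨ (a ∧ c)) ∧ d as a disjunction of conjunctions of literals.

c ∧ d

¬¬(c ∨ (a ∧ c)) ∧ d
⇔ (c ∨ (a ∧ c)) ∧ d   [double negation]
⇔ (c ∧ d) ∨ (a ∧ c ∧ d)   [distribute ∧ over ∨]
⇔ c ∧ d   [simplify]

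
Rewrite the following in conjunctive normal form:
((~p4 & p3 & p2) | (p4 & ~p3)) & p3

(~p4 | ~p3) & (p2 | p4) & (p2 | ~p3) & p3

((~p4 & p3 & p2) | (p4 & ~p3)) & p3
⇔ (~p4 | p4) & (~p4 | ~p3) & (p3 | p4) & (p3 | ~p3) & (p2 | p4) & (p2 | ~p3) & p3   (distribute | over &)
⇔ (~p4 | ~p3) & (p2 | p4) & (p2 | ~p3) & p3   (simplify)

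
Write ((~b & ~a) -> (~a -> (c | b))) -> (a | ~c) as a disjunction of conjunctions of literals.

((~b & ~a) -> (~a -> (c | b))) -> (a | ~c)
⇔ ~((~b & ~a) -> (~a -> (c | b))) | a | ~c   — eliminate ->
⇔ ~(~(~b & ~a) | (~a -> (c | b))) | a | ~c   — eliminate ->
⇔ ~(~(~b & ~a) | ~~a | c | b) | a | ~c   — eliminate ->
⇔ (~~(~b & ~a) & ~~~a & ~c & ~b) | a | ~c   — De Morgan
⇔ (~b & ~a & ~~~a & ~c & ~b) | a | ~c   — double negation
⇔ (~b & ~a & ~a & ~c & ~b) | a | ~c   — double negation
⇔ a | ~c   — simplify

a | ~c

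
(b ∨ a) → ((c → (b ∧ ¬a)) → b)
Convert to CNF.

¬a ∨ c ∨ b

(b ∨ a) → ((c → (b ∧ ¬a)) → b)
⇔ ¬(b ∨ a) ∨ ((c → (b ∧ ¬a)) → b)   [eliminate →]
⇔ ¬(b ∨ a) ∨ ¬(c → (b ∧ ¬a)) ∨ b   [eliminate →]
⇔ ¬(b ∨ a) ∨ ¬(¬c ∨ (b ∧ ¬a)) ∨ b   [eliminate →]
⇔ (¬b ∧ ¬a) ∨ ¬(¬c ∨ (b ∧ ¬a)) ∨ b   [De Morgan]
⇔ (¬b ∧ ¬a) ∨ (¬¬c ∧ ¬(b ∧ ¬a)) ∨ b   [De Morgan]
⇔ (¬b ∧ ¬a) ∨ (c ∧ ¬(b ∧ ¬a)) ∨ b   [double negation]
⇔ (¬b ∧ ¬a) ∨ (c ∧ (¬b ∨ ¬¬a)) ∨ b   [De Morgan]
⇔ (¬b ∧ ¬a) ∨ (c ∧ (¬b ∨ a)) ∨ b   [double negation]
⇔ (¬b ∨ c ∨ b) ∧ (¬b ∨ ¬b ∨ a ∨ b) ∧ (¬a ∨ c ∨ b) ∧ (¬a ∨ ¬b ∨ a ∨ b)   [distribute ∨ over ∧]
⇔ ¬a ∨ c ∨ b   [simplify]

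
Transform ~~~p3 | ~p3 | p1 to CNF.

~~~p3 | ~p3 | p1
≡ ~p3 | ~p3 | p1   [double negation]
≡ ~p3 | p1   [simplify]

~p3 | p1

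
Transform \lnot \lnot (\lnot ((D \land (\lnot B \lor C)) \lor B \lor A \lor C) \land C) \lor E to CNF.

\lnot \lnot (\lnot ((D \land (\lnot B \lor C)) \lor B \lor A \lor C) \land C) \lor E
≡ (\lnot ((D \land (\lnot B \lor C)) \lor B \lor A \lor C) \land C) \lor E   [double negation]
≡ (\lnot (D \land (\lnot B \lor C)) \land \lnot B \land \lnot A \land \lnot C \land C) \lor E   [De Morgan]
≡ ((\lnot D \lor \lnot (\lnot B \lor C)) \land \lnot B \land \lnot A \land \lnot C \land C) \lor E   [De Morgan]
≡ ((\lnot D \lor (\lnot \lnot B \land \lnot C)) \land \lnot B \land \lnot A \land \lnot C \land C) \lor E   [De Morgan]
≡ ((\lnot D \lor (B \land \lnot C)) \land \lnot B \land \lnot A \land \lnot C \land C) \lor E   [double negation]
≡ (\lnot D \lor B \lor E) \land (\lnot D \lor \lnot C \lor E) \land (\lnot B \lor E) \land (\lnot A \lor E) \land (\lnot C \lor E) \land (C \lor E)   [distribute \lor over \land]
≡ (\lnot D \lor B \lor E) \land (\lnot B \lor E) \land (\lnot A \lor E) \land (\lnot C \lor E) \land (C \lor E)   [simplify]

(\lnot D \lor B \lor E) \land (\lnot B \lor E) \land (\lnot A \lor E) \land (\lnot C \lor E) \land (C \lor E)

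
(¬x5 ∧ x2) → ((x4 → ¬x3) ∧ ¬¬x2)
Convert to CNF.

(¬x5 ∧ x2) → ((x4 → ¬x3) ∧ ¬¬x2)
= ¬(¬x5 ∧ x2) ∨ ((x4 → ¬x3) ∧ ¬¬x2)   [eliminate →]
= ¬(¬x5 ∧ x2) ∨ ((¬x4 ∨ ¬x3) ∧ ¬¬x2)   [eliminate →]
= ¬¬x5 ∨ ¬x2 ∨ ((¬x4 ∨ ¬x3) ∧ ¬¬x2)   [De Morgan]
= x5 ∨ ¬x2 ∨ ((¬x4 ∨ ¬x3) ∧ ¬¬x2)   [double negation]
= x5 ∨ ¬x2 ∨ ((¬x4 ∨ ¬x3) ∧ x2)   [double negation]
= (x5 ∨ ¬x2 ∨ ¬x4 ∨ ¬x3) ∧ (x5 ∨ ¬x2 ∨ x2)   [distribute ∨ over ∧]
= x5 ∨ ¬x2 ∨ ¬x4 ∨ ¬x3   [simplify]

x5 ∨ ¬x2 ∨ ¬x4 ∨ ¬x3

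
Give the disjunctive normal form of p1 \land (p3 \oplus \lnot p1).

p1 \land p3

p1 \land (p3 \oplus \lnot p1)
≡ p1 \land ((p3 \land \lnot \lnot p1) \lor (\lnot p3 \land \lnot p1))   [expand \oplus]
≡ p1 \land ((p3 \land p1) \lor (\lnot p3 \land \lnot p1))   [double negation]
≡ (p1 \land p3 \land p1) \lor (p1 \land \lnot p3 \land \lnot p1)   [distribute \land over \lor]
≡ p1 \land p3   [simplify]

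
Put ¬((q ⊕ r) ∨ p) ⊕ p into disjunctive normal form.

(¬q ∧ ¬r ∧ ¬p) ∨ (r ∧ q ∧ ¬p) ∨ p

¬((q ⊕ r) ∨ p) ⊕ p
= (¬((q ⊕ r) ∨ p) ∧ ¬p) ∨ (¬¬((q ⊕ r) ∨ p) ∧ p)   — expand ⊕
= (¬((q ∧ ¬r) ∨ (¬q ∧ r) ∨ p) ∧ ¬p) ∨ (¬¬((q ⊕ r) ∨ p) ∧ p)   — expand ⊕
= (¬((q ∧ ¬r) ∨ (¬q ∧ r) ∨ p) ∧ ¬p) ∨ (¬¬((q ∧ ¬r) ∨ (¬q ∧ r) ∨ p) ∧ p)   — expand ⊕
= (¬(q ∧ ¬r) ∧ ¬(¬q ∧ r) ∧ ¬p ∧ ¬p) ∨ (¬¬((q ∧ ¬r) ∨ (¬q ∧ r) ∨ p) ∧ p)   — De Morgan
= ((¬q ∨ ¬¬r) ∧ ¬(¬q ∧ r) ∧ ¬p ∧ ¬p) ∨ (¬¬((q ∧ ¬r) ∨ (¬q ∧ r) ∨ p) ∧ p)   — De Morgan
= ((¬q ∨ r) ∧ ¬(¬q ∧ r) ∧ ¬p ∧ ¬p) ∨ (¬¬((q ∧ ¬r) ∨ (¬q ∧ r) ∨ p) ∧ p)   — double negation
= ((¬q ∨ r) ∧ (¬¬q ∨ ¬r) ∧ ¬p ∧ ¬p) ∨ (¬¬((q ∧ ¬r) ∨ (¬q ∧ r) ∨ p) ∧ p)   — De Morgan
= ((¬q ∨ r) ∧ (q ∨ ¬r) ∧ ¬p ∧ ¬p) ∨ (¬¬((q ∧ ¬r) ∨ (¬q ∧ r) ∨ p) ∧ p)   — double negation
= ((¬q ∨ r) ∧ (q ∨ ¬r) ∧ ¬p ∧ ¬p) ∨ (((q ∧ ¬r) ∨ (¬q ∧ r) ∨ p) ∧ p)   — double negation
= (¬q ∧ q ∧ ¬p ∧ ¬p) ∨ (¬q ∧ ¬r ∧ ¬p ∧ ¬p) ∨ (r ∧ q ∧ ¬p ∧ ¬p) ∨ (r ∧ ¬r ∧ ¬p ∧ ¬p) ∨ (q ∧ ¬r ∧ p) ∨ (¬q ∧ r ∧ p) ∨ (p ∧ p)   — distribute ∧ over ∨
= (¬q ∧ ¬r ∧ ¬p) ∨ (r ∧ q ∧ ¬p) ∨ p   — simplify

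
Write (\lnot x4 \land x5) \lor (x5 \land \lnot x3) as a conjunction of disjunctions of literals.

(\lnot x4 \land x5) \lor (x5 \land \lnot x3)
≡ (\lnot x4 \lor x5) \land (\lnot x4 \lor \lnot x3) \land (x5 \lor x5) \land (x5 \lor \lnot x3)   [distribute \lor over \land]
≡ (\lnot x4 \lor \lnot x3) \land x5   [simplify]

(\lnot x4 \lor \lnot x3) \land x5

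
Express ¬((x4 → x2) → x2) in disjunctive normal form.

¬((x4 → x2) → x2)
≡ ¬(¬(x4 → x2) ∨ x2)   [eliminate →]
≡ ¬(¬(¬x4 ∨ x2) ∨ x2)   [eliminate →]
≡ ¬¬(¬x4 ∨ x2) ∧ ¬x2   [De Morgan]
≡ (¬x4 ∨ x2) ∧ ¬x2   [double negation]
≡ (¬x4 ∧ ¬x2) ∨ (x2 ∧ ¬x2)   [distribute ∧ over ∨]
≡ ¬x4 ∧ ¬x2   [simplify]

¬x4 ∧ ¬x2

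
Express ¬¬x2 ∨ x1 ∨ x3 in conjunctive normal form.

x2 ∨ x1 ∨ x3

¬¬x2 ∨ x1 ∨ x3
≡ x2 ∨ x1 ∨ x3   [double negation]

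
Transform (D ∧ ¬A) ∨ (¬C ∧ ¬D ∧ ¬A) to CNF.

(D ∨ ¬C) ∧ ¬A

(D ∧ ¬A) ∨ (¬C ∧ ¬D ∧ ¬A)
⇔ (D ∨ ¬C) ∧ (D ∨ ¬D) ∧ (D ∨ ¬A) ∧ (¬A ∨ ¬C) ∧ (¬A ∨ ¬D) ∧ (¬A ∨ ¬A)   — distribute ∨ over ∧
⇔ (D ∨ ¬C) ∧ ¬A   — simplify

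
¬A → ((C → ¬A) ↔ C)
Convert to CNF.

¬A → ((C → ¬A) ↔ C)
= ¬¬A ∨ ((C → ¬A) ↔ C)   [eliminate →]
= ¬¬A ∨ (((C → ¬A) → C) ∧ (C → (C → ¬A)))   [eliminate ↔]
= ¬¬A ∨ ((¬(C → ¬A) ∨ C) ∧ (C → (C → ¬A)))   [eliminate →]
= ¬¬A ∨ ((¬(¬C ∨ ¬A) ∨ C) ∧ (C → (C → ¬A)))   [eliminate →]
= ¬¬A ∨ ((¬(¬C ∨ ¬A) ∨ C) ∧ (¬C ∨ (C → ¬A)))   [eliminate →]
= ¬¬A ∨ ((¬(¬C ∨ ¬A) ∨ C) ∧ (¬C ∨ ¬C ∨ ¬A))   [eliminate →]
= A ∨ ((¬(¬C ∨ ¬A) ∨ C) ∧ (¬C ∨ ¬C ∨ ¬A))   [double negation]
= A ∨ (((¬¬C ∧ ¬¬A) ∨ C) ∧ (¬C ∨ ¬C ∨ ¬A))   [De Morgan]
= A ∨ (((C ∧ ¬¬A) ∨ C) ∧ (¬C ∨ ¬C ∨ ¬A))   [double negation]
= A ∨ (((C ∧ A) ∨ C) ∧ (¬C ∨ ¬C ∨ ¬A))   [double negation]
= (A ∨ C ∨ C) ∧ (A ∨ A ∨ C) ∧ (A ∨ ¬C ∨ ¬C ∨ ¬A)   [distribute ∨ over ∧]
= A ∨ C   [simplify]

A ∨ C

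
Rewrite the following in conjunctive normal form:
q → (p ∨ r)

¬q ∨ p ∨ r

q → (p ∨ r)
≡ ¬q ∨ p ∨ r   [eliminate →]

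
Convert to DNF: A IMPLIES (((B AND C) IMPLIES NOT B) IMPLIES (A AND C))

NOT A OR (B AND C) OR (A AND C)

A IMPLIES (((B AND C) IMPLIES NOT B) IMPLIES (A AND C))
⇔ NOT A OR (((B AND C) IMPLIES NOT B) IMPLIES (A AND C))   [eliminate IMPLIES]
⇔ NOT A OR NOT ((B AND C) IMPLIES NOT B) OR (A AND C)   [eliminate IMPLIES]
⇔ NOT A OR NOT (NOT (B AND C) OR NOT B) OR (A AND C)   [eliminate IMPLIES]
⇔ NOT A OR (NOT NOT (B AND C) AND NOT NOT B) OR (A AND C)   [De Morgan]
⇔ NOT A OR (B AND C AND NOT NOT B) OR (A AND C)   [double negation]
⇔ NOT A OR (B AND C AND B) OR (A AND C)   [double negation]
⇔ NOT A OR (B AND C) OR (A AND C)   [simplify]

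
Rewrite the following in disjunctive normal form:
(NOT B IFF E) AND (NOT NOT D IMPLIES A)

(B AND NOT E AND NOT D) OR (B AND NOT E AND A) OR (E AND NOT B AND NOT D) OR (E AND NOT B AND A)

(NOT B IFF E) AND (NOT NOT D IMPLIES A)
≡ (NOT B IMPLIES E) AND (E IMPLIES NOT B) AND (NOT NOT D IMPLIES A)   — eliminate IFF
≡ (NOT NOT B OR E) AND (E IMPLIES NOT B) AND (NOT NOT D IMPLIES A)   — eliminate IMPLIES
≡ (NOT NOT B OR E) AND (NOT E OR NOT B) AND (NOT NOT D IMPLIES A)   — eliminate IMPLIES
≡ (NOT NOT B OR E) AND (NOT E OR NOT B) AND (NOT NOT NOT D OR A)   — eliminate IMPLIES
≡ (B OR E) AND (NOT E OR NOT B) AND (NOT NOT NOT D OR A)   — double negation
≡ (B OR E) AND (NOT E OR NOT B) AND (NOT D OR A)   — double negation
≡ (B AND NOT E AND NOT D) OR (B AND NOT E AND A) OR (B AND NOT B AND NOT D) OR (B AND NOT B AND A) OR (E AND NOT E AND NOT D) OR (E AND NOT E AND A) OR (E AND NOT B AND NOT D) OR (E AND NOT B AND A)   — distribute AND over OR
≡ (B AND NOT E AND NOT D) OR (B AND NOT E AND A) OR (E AND NOT B AND NOT D) OR (E AND NOT B AND A)   — simplify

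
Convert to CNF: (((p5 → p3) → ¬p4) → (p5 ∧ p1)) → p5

p5 ∨ ¬p4

(((p5 → p3) → ¬p4) → (p5 ∧ p1)) → p5
≡ ¬(((p5 → p3) → ¬p4) → (p5 ∧ p1)) ∨ p5   (eliminate →)
≡ ¬(¬((p5 → p3) → ¬p4) ∨ (p5 ∧ p1)) ∨ p5   (eliminate →)
≡ ¬(¬(¬(p5 → p3) ∨ ¬p4) ∨ (p5 ∧ p1)) ∨ p5   (eliminate →)
≡ ¬(¬(¬(¬p5 ∨ p3) ∨ ¬p4) ∨ (p5 ∧ p1)) ∨ p5   (eliminate →)
≡ (¬¬(¬(¬p5 ∨ p3) ∨ ¬p4) ∧ ¬(p5 ∧ p1)) ∨ p5   (De Morgan)
≡ ((¬(¬p5 ∨ p3) ∨ ¬p4) ∧ ¬(p5 ∧ p1)) ∨ p5   (double negation)
≡ (((¬¬p5 ∧ ¬p3) ∨ ¬p4) ∧ ¬(p5 ∧ p1)) ∨ p5   (De Morgan)
≡ (((p5 ∧ ¬p3) ∨ ¬p4) ∧ ¬(p5 ∧ p1)) ∨ p5   (double negation)
≡ (((p5 ∧ ¬p3) ∨ ¬p4) ∧ (¬p5 ∨ ¬p1)) ∨ p5   (De Morgan)
≡ (p5 ∨ ¬p4 ∨ p5) ∧ (¬p3 ∨ ¬p4 ∨ p5) ∧ (¬p5 ∨ ¬p1 ∨ p5)   (distribute ∨ over ∧)
≡ p5 ∨ ¬p4   (simplify)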